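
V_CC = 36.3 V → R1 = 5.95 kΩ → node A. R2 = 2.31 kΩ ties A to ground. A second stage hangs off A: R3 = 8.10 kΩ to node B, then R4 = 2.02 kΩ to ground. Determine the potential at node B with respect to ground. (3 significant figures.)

V_B ≈ 1.74 V

Node A sees R2 in parallel with the series input of stage 2, R3 + R4 = 10.12 kΩ.
R2 ‖ (R3+R4) = 1.881 kΩ.
V_A = 36.3 × 1.881/(5.95 + 1.881) = 8.718 V.
V_B = V_A × 0.1996 = 1.740 V.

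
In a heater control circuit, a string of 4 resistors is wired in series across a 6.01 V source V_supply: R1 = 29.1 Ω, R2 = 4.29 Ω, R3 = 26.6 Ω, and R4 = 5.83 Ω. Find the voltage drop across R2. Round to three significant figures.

V ≈ 0.392 V

Total series resistance ΣR = 29.1 + 4.29 + 26.6 + 5.83 = 65.82 Ω.
By the voltage-divider rule, V = 6.01 × 4.290/65.82 = 0.3917 V.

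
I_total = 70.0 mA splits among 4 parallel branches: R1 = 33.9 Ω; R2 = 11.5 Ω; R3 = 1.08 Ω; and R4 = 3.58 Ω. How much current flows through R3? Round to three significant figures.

Total conductance ΣG = 1/33.9 + 1/11.5 + 1/1.08 + 1/3.58 = 1.322 (units of 1/Ω).
Current divider: I(R3) = I_total · G_k/ΣG = 70.0 × (0.9259/1.322) = 70.0 × 0.7006 = 49.04 mA.

I ≈ 49.0 mA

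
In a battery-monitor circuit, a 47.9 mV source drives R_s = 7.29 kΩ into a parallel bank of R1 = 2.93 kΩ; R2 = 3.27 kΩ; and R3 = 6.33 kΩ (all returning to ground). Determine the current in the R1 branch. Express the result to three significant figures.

I ≈ 2.38 µA

Parallel bank: R_p = 1/(1/2.93 + 1/3.27 + 1/6.33) = 1.242 kΩ.
V_A by voltage divider: V_A = 47.9 × 1.242/(7.29 + 1.242) = 6.973 mV.
I(R1) = V_A / R1 = 6.973/2.93 = 2.380 µA.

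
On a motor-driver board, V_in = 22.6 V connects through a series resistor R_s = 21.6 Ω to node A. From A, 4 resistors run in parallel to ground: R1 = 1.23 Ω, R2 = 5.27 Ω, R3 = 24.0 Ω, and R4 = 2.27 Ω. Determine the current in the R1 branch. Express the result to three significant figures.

Equivalent of the parallel group: R_p = 0.6734 Ω.
V_A = 22.6 × 0.6734/22.27 = 0.6833 V.
I(R1) = V_A / R1 = 0.6833/1.23 = 0.5555 A.

I ≈ 0.556 A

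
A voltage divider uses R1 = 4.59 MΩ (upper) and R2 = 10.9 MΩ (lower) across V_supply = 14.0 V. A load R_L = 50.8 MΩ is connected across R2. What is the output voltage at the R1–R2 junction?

R2 ‖ R_L = (10.9 × 50.8)/(10.9 + 50.8) = 8.974 MΩ.
Now apply the divider: V_out = 14.0 × 0.6616 = 9.263 V.

V_out ≈ 9.26 V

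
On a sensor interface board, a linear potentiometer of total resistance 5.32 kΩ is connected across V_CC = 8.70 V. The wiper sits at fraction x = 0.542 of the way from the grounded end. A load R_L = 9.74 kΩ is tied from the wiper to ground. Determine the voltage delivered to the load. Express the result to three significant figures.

Split the track: R_lower = x·R_p = 2.883 kΩ, R_upper = (1−x)·R_p = 2.437 kΩ.
Lower segment in parallel with the load: 2.883 ‖ 9.74 = 2.225 kΩ.
Loaded-divider output: V_out = 8.70 × 0.4773 = 4.152 V.

V_out ≈ 4.15 V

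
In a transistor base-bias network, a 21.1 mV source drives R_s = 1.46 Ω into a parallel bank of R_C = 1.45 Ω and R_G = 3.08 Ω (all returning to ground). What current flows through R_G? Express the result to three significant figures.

Equivalent of the parallel group: R_p = 0.9859 Ω.
V_A = 21.1 × 0.9859/2.446 = 8.505 mV.
I(R_G) = V_A / R_G = 8.505/3.08 = 2.761 mA.
(Check via current divider: I_total = 8.627 mA; share G_k/ΣG = 0.3201 → same result.)

I ≈ 2.76 mA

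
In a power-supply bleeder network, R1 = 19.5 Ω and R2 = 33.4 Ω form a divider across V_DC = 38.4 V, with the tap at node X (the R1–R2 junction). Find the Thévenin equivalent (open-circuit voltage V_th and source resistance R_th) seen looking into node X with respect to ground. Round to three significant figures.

V_th is the unloaded tap voltage: V_DC · R2/(R1+R2) = 38.4 × 0.6314 = 24.24 V.
Looking into X with the source shorted: R_th = R1·R2/(R1+R2) = 19.50 × 33.4/52.90 = 12.31 Ω.

V_th ≈ 24.2 V, R_th ≈ 12.3 Ω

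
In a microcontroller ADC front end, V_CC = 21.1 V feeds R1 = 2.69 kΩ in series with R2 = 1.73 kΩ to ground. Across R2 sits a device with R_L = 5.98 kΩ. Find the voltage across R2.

R2 ‖ R_L = (1.73 × 5.98)/(1.73 + 5.98) = 1.342 kΩ.
Then V_out = V_CC · R2'/(R1 + R2') = 21.1 × 1.342/4.032 = 7.022 V.

V_out ≈ 7.02 V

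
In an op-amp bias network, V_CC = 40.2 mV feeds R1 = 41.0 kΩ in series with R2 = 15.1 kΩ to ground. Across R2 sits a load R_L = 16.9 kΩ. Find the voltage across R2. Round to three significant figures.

First combine the lower leg with the load: R2 ‖ R_L = 7.975 kΩ.
Then V_out = V_CC · R2'/(R1 + R2') = 40.2 × 7.975/48.97 = 6.546 mV.
(Unloaded it would be 10.8 mV; the load pulls it down.)

V_out ≈ 6.55 mV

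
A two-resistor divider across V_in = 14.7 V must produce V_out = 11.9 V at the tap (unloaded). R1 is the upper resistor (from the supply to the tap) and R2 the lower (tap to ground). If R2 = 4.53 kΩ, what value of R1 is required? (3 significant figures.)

Required fraction k = V_out/V_in = 0.8095.
R1 = R2·(1/k − 1) = 4.53 × 0.2353 = 1.066 kΩ.

R1 ≈ 1.07 kΩ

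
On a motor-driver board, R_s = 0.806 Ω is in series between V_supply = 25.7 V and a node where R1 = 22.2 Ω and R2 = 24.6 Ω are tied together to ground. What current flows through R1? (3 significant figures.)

I ≈ 1.08 A

Equivalent of the parallel group: R_p = 11.67 Ω.
V_A = 25.7 × 11.67/12.48 = 24.04 V.
Branch current I = V_A/R1 = 24.04/22.2 = 1.083 A.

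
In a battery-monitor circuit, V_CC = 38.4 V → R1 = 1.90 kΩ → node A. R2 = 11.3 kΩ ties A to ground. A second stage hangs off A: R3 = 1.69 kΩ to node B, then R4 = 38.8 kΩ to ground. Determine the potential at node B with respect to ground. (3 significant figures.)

V_B ≈ 30.3 V

The second stage (R3 + R4 = 40.49 kΩ) loads node A in parallel with R2.
Effective lower resistance at A: R2 ‖ 40.49 = 8.834 kΩ.
V_A = 38.4 × 8.834/(1.90 + 8.834) = 31.60 V.
Then the unloaded second divider: V_B = V_A × R4/(R3+R4) = 31.60 × 0.9583 = 30.28 V.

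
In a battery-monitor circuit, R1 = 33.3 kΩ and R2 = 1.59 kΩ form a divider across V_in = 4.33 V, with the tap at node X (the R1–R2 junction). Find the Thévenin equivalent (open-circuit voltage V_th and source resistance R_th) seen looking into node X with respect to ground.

V_th ≈ 0.197 V, R_th ≈ 1.52 kΩ

With X open, the divider is unloaded: V_th = 4.33 × 1.59/34.89 = 0.1973 V.
Looking into X with the source shorted: R_th = R1·R2/(R1+R2) = 33.30 × 1.59/34.89 = 1.518 kΩ.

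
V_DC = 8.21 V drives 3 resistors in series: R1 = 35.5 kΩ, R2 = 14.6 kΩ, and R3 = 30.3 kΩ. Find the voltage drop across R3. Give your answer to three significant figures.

Series total: ΣR = 35.5 + 14.6 + 30.3 = 80.40 kΩ.
By the voltage-divider rule, V = 8.21 × 30.30/80.40 = 3.094 V.

V ≈ 3.09 V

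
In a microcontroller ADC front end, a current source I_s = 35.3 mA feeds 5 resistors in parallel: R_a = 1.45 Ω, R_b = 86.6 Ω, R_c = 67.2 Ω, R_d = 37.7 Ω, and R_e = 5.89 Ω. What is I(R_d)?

I ≈ 1.03 mA

ΣG = 1/1.45 + 1/86.6 + 1/67.2 + 1/37.7 + 1/5.89 = 0.9124.
R_d takes the fraction G_k/ΣG = 0.02653/0.9124 = 0.02907, so I = 35.3 × 0.02907 = 1.026 mA.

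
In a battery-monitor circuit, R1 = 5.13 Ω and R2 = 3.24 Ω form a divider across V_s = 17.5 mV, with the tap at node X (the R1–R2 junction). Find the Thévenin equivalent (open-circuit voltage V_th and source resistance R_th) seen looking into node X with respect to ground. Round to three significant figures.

V_th ≈ 6.77 mV, R_th ≈ 1.99 Ω

With X open, the divider is unloaded: V_th = 17.5 × 3.24/8.370 = 6.774 mV.
Looking into X with the source shorted: R_th = R1·R2/(R1+R2) = 5.130 × 3.24/8.370 = 1.986 Ω.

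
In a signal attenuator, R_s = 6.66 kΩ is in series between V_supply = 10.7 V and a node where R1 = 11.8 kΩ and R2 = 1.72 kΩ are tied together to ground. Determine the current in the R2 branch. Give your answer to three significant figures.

I ≈ 1.14 mA

Equivalent of the parallel group: R_p = 1.501 kΩ.
Node voltage V_A = V_supply · R_p/(R_s + R_p) = 10.7 × 0.1839 = 1.968 V.
Branch current I = V_A/R2 = 1.968/1.72 = 1.144 mA.
(Equivalently: I_total = 1.311 mA, then current-divider fraction G_k/ΣG = 0.8728.)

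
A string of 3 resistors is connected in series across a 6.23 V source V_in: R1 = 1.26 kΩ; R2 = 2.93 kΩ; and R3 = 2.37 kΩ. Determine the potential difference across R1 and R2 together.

V ≈ 3.98 V

ΣR = 1.26 + 2.93 + 2.37 = 6.560 kΩ.
R_{R1..R2} = 1.26 + 2.93 = 4.190 kΩ.
Voltage divider: V = V_in · (4.190 / 6.560) = 6.23 × 0.6387 = 3.979 V.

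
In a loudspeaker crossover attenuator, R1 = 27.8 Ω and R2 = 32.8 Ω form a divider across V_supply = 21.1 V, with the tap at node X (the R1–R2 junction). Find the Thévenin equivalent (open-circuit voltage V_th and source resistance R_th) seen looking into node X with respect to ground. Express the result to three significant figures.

Open-circuit (no load on X): V_th = V_supply · R2/(R1 + R2) = 21.1 × 32.8/(27.80 + 32.8) = 11.42 V.
With V_supply suppressed (replaced by a short), R_th = R1 ‖ R2 = (27.80 × 32.8)/(27.80 + 32.8) = 15.05 Ω.

V_th ≈ 11.4 V, R_th ≈ 15.0 Ω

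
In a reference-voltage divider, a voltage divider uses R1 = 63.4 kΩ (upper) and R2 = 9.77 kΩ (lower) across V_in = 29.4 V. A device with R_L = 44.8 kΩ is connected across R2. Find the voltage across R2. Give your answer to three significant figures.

V_out ≈ 3.30 V

R2 ‖ R_L = (9.77 × 44.8)/(9.77 + 44.8) = 8.021 kΩ.
Then V_out = V_in · R2'/(R1 + R2') = 29.4 × 8.021/71.42 = 3.302 V.
(Unloaded it would be 3.93 V; the load pulls it down.)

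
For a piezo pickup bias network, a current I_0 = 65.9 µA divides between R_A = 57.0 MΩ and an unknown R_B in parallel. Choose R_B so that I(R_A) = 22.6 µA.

R_B ≈ 29.8 MΩ

The fraction through R_A equals R_B/(R_A+R_B).
With f = 0.3429, R_B = R_A · f/(1−f) = 57.0 × 0.5219 = 29.75 MΩ.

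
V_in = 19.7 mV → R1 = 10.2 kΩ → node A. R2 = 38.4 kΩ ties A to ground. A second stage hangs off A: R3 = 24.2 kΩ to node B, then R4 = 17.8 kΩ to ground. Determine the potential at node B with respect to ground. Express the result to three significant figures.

V_B ≈ 5.53 mV

Looking into the second stage from A: R3 + R4 = 42.00 kΩ appears in parallel with R2.
Effective lower resistance at A: R2 ‖ 42.00 = 20.06 kΩ.
First divider: V_A = V_in · 20.06/(10.2 + 20.06) = 13.06 mV.
Stage 2 is unloaded, so V_B = V_A · R4/(R3+R4) = 13.06 × 17.8/42.00 = 5.535 mV.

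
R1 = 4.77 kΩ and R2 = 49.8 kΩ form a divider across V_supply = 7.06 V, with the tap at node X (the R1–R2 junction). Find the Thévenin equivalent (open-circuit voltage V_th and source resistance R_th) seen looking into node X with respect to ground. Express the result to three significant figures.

V_th ≈ 6.44 V, R_th ≈ 4.35 kΩ

V_th is the unloaded tap voltage: V_supply · R2/(R1+R2) = 7.06 × 0.9126 = 6.443 V.
Looking into X with the source shorted: R_th = R1·R2/(R1+R2) = 4.770 × 49.8/54.57 = 4.353 kΩ.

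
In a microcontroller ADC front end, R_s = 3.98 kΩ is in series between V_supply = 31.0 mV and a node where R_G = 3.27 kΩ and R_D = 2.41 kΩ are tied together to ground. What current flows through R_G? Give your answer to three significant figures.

Equivalent of the parallel group: R_p = 1.387 kΩ.
V_A by voltage divider: V_A = 31.0 × 1.387/(3.98 + 1.387) = 8.013 mV.
Branch current I = V_A/R_G = 8.013/3.27 = 2.451 µA.

I ≈ 2.45 µA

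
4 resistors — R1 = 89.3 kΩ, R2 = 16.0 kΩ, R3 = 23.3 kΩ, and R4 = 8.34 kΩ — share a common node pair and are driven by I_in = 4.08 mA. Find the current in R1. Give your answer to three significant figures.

I ≈ 0.193 mA

ΣG = 1/89.3 + 1/16.0 + 1/23.3 + 1/8.34 = 0.2365.
By the current-divider rule, I = I_in · G_k/ΣG = 4.08 × 0.04735 = 0.1932 mA.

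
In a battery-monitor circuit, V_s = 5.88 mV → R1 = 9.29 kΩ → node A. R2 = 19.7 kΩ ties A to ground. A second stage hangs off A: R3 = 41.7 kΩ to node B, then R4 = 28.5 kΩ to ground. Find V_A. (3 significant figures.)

V_A ≈ 3.67 mV

Looking into the second stage from A: R3 + R4 = 70.20 kΩ appears in parallel with R2.
Effective lower resistance at A: R2 ‖ 70.20 = 15.38 kΩ.
V_A = 5.88 × 15.38/(9.29 + 15.38) = 3.666 mV.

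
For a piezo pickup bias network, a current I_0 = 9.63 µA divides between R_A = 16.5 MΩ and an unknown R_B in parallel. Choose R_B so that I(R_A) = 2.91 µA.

The fraction through R_A equals R_B/(R_A+R_B).
2.91/9.63 = R_B/(R_A + R_B) → R_B = R_A · (0.3022)/(1 − 0.3022) = 16.5 × 0.4330 = 7.145 MΩ.

R_B ≈ 7.15 MΩ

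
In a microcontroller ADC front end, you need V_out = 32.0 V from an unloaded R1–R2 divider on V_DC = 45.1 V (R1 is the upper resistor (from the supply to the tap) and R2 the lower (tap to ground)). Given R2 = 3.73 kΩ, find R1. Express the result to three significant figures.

The divider ratio is R2/(R1+R2) = 32.0/45.1 = 0.7095.
Rearranging, R1 = R2·(1−k)/k = 3.73 × 0.4094 = 1.527 kΩ.

R1 ≈ 1.53 kΩ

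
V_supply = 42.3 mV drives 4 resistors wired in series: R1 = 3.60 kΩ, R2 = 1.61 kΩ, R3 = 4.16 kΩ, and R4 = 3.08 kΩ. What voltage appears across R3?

V ≈ 14.1 mV

Series total: ΣR = 3.60 + 1.61 + 4.16 + 3.08 = 12.45 kΩ.
Voltage divider: V = V_supply · (4.160 / 12.45) = 42.3 × 0.3341 = 14.13 mV.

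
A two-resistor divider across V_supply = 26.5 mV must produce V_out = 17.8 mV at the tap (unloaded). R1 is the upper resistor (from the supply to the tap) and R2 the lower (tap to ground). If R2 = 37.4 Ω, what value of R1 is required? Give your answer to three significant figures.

V_out/V_supply = R2/(R1+R2) = 0.6717.
Rearranging, R1 = R2·(1−k)/k = 37.4 × 0.4888 = 18.28 Ω.

R1 ≈ 18.3 Ω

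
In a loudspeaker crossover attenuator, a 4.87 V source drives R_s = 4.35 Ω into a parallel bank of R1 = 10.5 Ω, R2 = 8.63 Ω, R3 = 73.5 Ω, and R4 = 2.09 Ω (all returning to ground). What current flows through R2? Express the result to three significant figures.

Combine the parallel branches: R_p = (1/10.5 + 1/8.63 + 1/73.5 + 1/2.09)⁻¹ = 1.422 Ω.
Node voltage V_A = V_in · R_p/(R_s + R_p) = 4.87 × 0.2464 = 1.200 V.
Branch current I = V_A/R2 = 1.200/8.63 = 0.1390 A.
(Check via current divider: I_total = 0.8437 A; share G_k/ΣG = 0.1648 → same result.)

I ≈ 0.139 A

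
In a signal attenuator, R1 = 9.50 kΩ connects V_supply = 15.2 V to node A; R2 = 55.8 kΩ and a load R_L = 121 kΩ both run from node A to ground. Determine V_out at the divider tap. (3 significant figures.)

V_out ≈ 12.2 V

First combine the lower leg with the load: R2 ‖ R_L = 38.19 kΩ.
Then V_out = V_supply · R2'/(R1 + R2') = 15.2 × 38.19/47.69 = 12.17 V.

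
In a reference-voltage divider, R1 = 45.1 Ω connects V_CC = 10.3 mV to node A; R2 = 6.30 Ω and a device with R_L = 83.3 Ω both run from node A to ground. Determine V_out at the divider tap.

R2 ‖ R_L = (6.30 × 83.3)/(6.30 + 83.3) = 5.857 Ω.
Then V_out = V_CC · R2'/(R1 + R2') = 10.3 × 5.857/50.96 = 1.184 mV.
(Unloaded it would be 1.26 mV; the load pulls it down.)

V_out ≈ 1.18 mV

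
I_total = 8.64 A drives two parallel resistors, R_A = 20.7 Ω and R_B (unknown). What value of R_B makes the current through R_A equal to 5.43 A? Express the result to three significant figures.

Two-branch current divider: I_A = I_total · R_B/(R_A + R_B).
5.43/8.64 = R_B/(R_A + R_B) → R_B = R_A · (0.6285)/(1 − 0.6285) = 20.7 × 1.692 = 35.02 Ω.

R_B ≈ 35.0 Ω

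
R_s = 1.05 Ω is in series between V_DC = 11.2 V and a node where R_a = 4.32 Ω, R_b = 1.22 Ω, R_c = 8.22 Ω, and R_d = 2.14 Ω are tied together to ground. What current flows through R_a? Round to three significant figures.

I ≈ 0.952 A

Equivalent of the parallel group: R_p = 0.6097 Ω.
Node voltage V_A = V_DC · R_p/(R_s + R_p) = 11.2 × 0.3674 = 4.114 V.
Branch current I = V_A/R_a = 4.114/4.32 = 0.9524 A.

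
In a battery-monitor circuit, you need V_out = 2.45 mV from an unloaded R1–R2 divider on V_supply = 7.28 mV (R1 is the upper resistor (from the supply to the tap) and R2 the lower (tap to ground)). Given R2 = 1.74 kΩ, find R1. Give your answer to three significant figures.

R1 ≈ 3.43 kΩ

V_out/V_supply = R2/(R1+R2) = 0.3365.
Rearranging, R1 = R2·(1−k)/k = 1.74 × 1.971 = 3.430 kΩ.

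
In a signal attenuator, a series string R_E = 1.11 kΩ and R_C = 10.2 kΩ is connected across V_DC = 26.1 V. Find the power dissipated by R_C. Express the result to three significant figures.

Series current I = V_DC/ΣR = 26.1/11.31 = 2.308 mA.
V(R_C) = I·R = 23.54 V; P = V·I = 23.54 × 2.308 = 54.32 mW.

P ≈ 54.3 mW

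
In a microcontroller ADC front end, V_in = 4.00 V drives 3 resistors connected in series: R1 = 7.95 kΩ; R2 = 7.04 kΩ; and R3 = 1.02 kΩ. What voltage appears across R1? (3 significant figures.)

Total series resistance ΣR = 7.95 + 7.04 + 1.02 = 16.01 kΩ.
By the voltage-divider rule, V = 4.00 × 7.950/16.01 = 1.986 V.

V ≈ 1.99 V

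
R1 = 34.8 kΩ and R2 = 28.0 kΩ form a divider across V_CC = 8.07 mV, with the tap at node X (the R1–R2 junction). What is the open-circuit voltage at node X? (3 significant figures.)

Open-circuit (no load on X): V_th = V_CC · R2/(R1 + R2) = 8.07 × 28.0/(34.80 + 28.0) = 3.598 mV.

V_th ≈ 3.60 mV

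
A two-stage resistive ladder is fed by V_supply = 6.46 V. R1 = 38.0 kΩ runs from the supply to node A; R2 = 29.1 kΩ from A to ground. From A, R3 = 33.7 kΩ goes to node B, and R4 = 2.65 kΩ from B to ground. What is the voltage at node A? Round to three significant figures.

Looking into the second stage from A: R3 + R4 = 36.35 kΩ appears in parallel with R2.
R2 ‖ (R3+R4) = 16.16 kΩ.
V_A = 6.46 × 16.16/(38.0 + 16.16) = 1.928 V.

V_A ≈ 1.93 V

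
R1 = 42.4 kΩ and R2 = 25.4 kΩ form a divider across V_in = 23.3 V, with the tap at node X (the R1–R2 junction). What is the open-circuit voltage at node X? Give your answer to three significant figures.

Open-circuit (no load on X): V_th = V_in · R2/(R1 + R2) = 23.3 × 25.4/(42.40 + 25.4) = 8.729 V.

V_th ≈ 8.73 V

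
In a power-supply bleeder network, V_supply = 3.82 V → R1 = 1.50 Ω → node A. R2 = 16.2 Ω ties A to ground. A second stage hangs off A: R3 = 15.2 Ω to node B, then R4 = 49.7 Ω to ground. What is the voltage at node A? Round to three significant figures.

Node A sees R2 in parallel with the series input of stage 2, R3 + R4 = 64.90 Ω.
R2 ‖ (R3+R4) = 12.96 Ω.
V_A = 3.82 × 12.96/(1.50 + 12.96) = 3.424 V.

V_A ≈ 3.42 V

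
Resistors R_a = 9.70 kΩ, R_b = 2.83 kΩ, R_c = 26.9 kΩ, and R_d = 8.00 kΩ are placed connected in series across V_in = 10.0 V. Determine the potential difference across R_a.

ΣR = 9.70 + 2.83 + 26.9 + 8.00 = 47.43 kΩ.
Voltage divider: V = V_in · (9.700 / 47.43) = 10.0 × 0.2045 = 2.045 V.

V ≈ 2.05 V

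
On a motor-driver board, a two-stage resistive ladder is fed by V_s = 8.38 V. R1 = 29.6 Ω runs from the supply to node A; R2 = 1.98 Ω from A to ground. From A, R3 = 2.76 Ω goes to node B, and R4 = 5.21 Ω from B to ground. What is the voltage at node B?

V_B ≈ 0.279 V

Looking into the second stage from A: R3 + R4 = 7.970 Ω appears in parallel with R2.
Effective lower resistance at A: R2 ‖ 7.970 = 1.586 Ω.
So V_A = 8.38 × 0.05086 = 0.4262 V.
V_B = V_A × 0.6537 = 0.2786 V.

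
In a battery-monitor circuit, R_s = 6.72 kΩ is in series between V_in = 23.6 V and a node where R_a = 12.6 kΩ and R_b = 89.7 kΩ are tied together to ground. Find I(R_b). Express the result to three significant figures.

Parallel bank: R_p = 1/(1/12.6 + 1/89.7) = 11.05 kΩ.
Node voltage V_A = V_in · R_p/(R_s + R_p) = 23.6 × 0.6218 = 14.67 V.
Branch current I = V_A/R_b = 14.67/89.7 = 0.1636 mA.
(Equivalently: I_total = 1.328 mA, then current-divider fraction G_k/ΣG = 0.1232.)

I ≈ 0.164 mA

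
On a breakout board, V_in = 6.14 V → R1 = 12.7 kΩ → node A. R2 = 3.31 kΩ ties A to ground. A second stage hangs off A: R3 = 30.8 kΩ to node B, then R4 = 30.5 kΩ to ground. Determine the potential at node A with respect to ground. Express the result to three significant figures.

V_A ≈ 1.22 V

The second stage (R3 + R4 = 61.30 kΩ) loads node A in parallel with R2.
R2 ‖ (R3+R4) = 3.140 kΩ.
V_A = 6.14 × 3.140/(12.7 + 3.140) = 1.217 V.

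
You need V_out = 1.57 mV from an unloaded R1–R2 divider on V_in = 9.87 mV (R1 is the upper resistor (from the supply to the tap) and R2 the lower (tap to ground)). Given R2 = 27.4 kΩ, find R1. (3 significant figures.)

R1 ≈ 145 kΩ

Required fraction k = V_out/V_in = 0.1591.
Rearranging, R1 = R2·(1−k)/k = 27.4 × 5.287 = 144.9 kΩ.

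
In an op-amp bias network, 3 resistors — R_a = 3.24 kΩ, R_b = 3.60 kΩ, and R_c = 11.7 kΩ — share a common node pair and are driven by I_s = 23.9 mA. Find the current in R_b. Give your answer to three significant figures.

I ≈ 9.88 mA

Total conductance ΣG = 1/3.24 + 1/3.60 + 1/11.7 = 0.6719 (units of 1/kΩ).
By the current-divider rule, I = I_s · G_k/ΣG = 23.9 × 0.4134 = 9.881 mA.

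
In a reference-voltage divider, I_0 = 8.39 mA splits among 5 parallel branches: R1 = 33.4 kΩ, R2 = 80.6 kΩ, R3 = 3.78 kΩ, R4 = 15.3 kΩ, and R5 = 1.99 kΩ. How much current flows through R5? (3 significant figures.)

Total conductance ΣG = 1/33.4 + 1/80.6 + 1/3.78 + 1/15.3 + 1/1.99 = 0.8748 (units of 1/kΩ).
Current divider: I(R5) = I_0 · G_k/ΣG = 8.39 × (0.5025/0.8748) = 8.39 × 0.5745 = 4.820 mA.

I ≈ 4.82 mA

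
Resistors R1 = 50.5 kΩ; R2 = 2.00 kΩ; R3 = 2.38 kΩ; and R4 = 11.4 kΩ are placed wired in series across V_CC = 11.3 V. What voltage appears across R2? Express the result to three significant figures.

V ≈ 0.341 V

Total series resistance ΣR = 50.5 + 2.00 + 2.38 + 11.4 = 66.28 kΩ.
Voltage divider: V = V_CC · (2.000 / 66.28) = 11.3 × 0.03018 = 0.3410 V.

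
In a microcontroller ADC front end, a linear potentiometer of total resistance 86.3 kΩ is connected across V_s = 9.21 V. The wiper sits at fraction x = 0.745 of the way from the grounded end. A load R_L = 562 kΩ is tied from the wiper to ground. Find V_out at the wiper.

V_out ≈ 6.67 V

Lower segment x·R_p = 64.29 kΩ; upper segment (1−x)·R_p = 22.01 kΩ.
(x·R_p) ‖ R_L = 57.69 kΩ.
V_out = 9.21 × 57.69/(22.01 + 57.69) = 6.667 V.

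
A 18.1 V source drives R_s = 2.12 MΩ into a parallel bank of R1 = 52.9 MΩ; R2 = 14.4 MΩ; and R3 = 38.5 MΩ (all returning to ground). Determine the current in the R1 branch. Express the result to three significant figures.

Parallel bank: R_p = 1/(1/52.9 + 1/14.4 + 1/38.5) = 8.747 MΩ.
Node voltage V_A = V_supply · R_p/(R_s + R_p) = 18.1 × 0.8049 = 14.57 V.
Branch current I = V_A/R1 = 14.57/52.9 = 0.2754 µA.
(Equivalently: I_total = 1.666 µA, then current-divider fraction G_k/ΣG = 0.1654.)

I ≈ 0.275 µA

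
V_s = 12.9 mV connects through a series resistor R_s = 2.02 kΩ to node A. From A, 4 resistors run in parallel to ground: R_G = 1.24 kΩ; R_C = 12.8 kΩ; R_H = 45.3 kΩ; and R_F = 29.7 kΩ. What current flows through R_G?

I ≈ 3.59 µA

Parallel bank: R_p = 1/(1/1.24 + 1/12.8 + 1/45.3 + 1/29.7) = 1.063 kΩ.
V_A by voltage divider: V_A = 12.9 × 1.063/(2.02 + 1.063) = 4.449 mV.
I(R_G) = V_A / R_G = 4.449/1.24 = 3.588 µA.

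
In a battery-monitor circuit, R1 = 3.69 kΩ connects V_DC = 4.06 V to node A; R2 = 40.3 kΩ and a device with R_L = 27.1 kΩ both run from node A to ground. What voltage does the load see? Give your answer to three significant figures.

The load sits in parallel with R2, giving an effective lower resistance R2' = R2·R_L/(R2+R_L) = 16.20 kΩ.
Then V_out = V_DC · R2'/(R1 + R2') = 4.06 × 16.20/19.89 = 3.307 V.
(Unloaded it would be 3.72 V; the load pulls it down.)

V_out ≈ 3.31 V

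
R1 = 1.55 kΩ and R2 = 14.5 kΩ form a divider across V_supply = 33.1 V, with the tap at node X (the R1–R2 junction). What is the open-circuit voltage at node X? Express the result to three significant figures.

V_th ≈ 29.9 V

V_th is the unloaded tap voltage: V_supply · R2/(R1+R2) = 33.1 × 0.9034 = 29.90 V.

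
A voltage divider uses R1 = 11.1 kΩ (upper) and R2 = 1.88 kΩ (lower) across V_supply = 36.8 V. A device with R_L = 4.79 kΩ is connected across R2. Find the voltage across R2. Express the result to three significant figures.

V_out ≈ 3.99 V

The load sits in parallel with R2, giving an effective lower resistance R2' = R2·R_L/(R2+R_L) = 1.350 kΩ.
Voltage divider with the loaded lower leg: V_out = 36.8 × 1.350/(11.1 + 1.350) = 36.8 × 0.1084 = 3.991 V.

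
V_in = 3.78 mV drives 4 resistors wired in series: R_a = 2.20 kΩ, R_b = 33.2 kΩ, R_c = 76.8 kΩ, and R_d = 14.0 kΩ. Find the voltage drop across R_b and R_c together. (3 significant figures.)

V ≈ 3.29 mV

Series total: ΣR = 2.20 + 33.2 + 76.8 + 14.0 = 126.2 kΩ.
R_{R_b..R_c} = 33.2 + 76.8 = 110.0 kΩ.
Voltage divider: V = V_in · (110.0 / 126.2) = 3.78 × 0.8716 = 3.295 mV.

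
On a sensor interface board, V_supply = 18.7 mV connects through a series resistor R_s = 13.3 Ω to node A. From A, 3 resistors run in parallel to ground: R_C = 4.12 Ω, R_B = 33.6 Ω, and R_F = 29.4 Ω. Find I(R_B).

Equivalent of the parallel group: R_p = 3.263 Ω.
V_A = 18.7 × 3.263/16.56 = 3.684 mV.
I(R_B) = V_A / R_B = 3.684/33.6 = 0.1096 mA.

I ≈ 0.110 mA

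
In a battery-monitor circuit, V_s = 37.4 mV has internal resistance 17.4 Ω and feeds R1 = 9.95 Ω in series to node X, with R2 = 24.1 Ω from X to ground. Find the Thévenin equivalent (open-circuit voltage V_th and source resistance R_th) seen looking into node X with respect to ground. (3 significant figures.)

R1' = 17.4 + 9.95 = 27.35 Ω (source resistance + R1).
Open-circuit (no load on X): V_th = V_s · R2/(R1' + R2) = 37.4 × 24.1/(27.35 + 24.1) = 17.52 mV.
Looking into X with the source shorted: R_th = R1'·R2/(R1'+R2) = 27.35 × 24.1/51.45 = 12.81 Ω.

V_th ≈ 17.5 mV, R_th ≈ 12.8 Ω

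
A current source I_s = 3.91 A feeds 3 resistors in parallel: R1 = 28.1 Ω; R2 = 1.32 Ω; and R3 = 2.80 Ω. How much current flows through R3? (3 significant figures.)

I ≈ 1.21 A

Total conductance ΣG = 1/28.1 + 1/1.32 + 1/2.80 = 1.150 (units of 1/Ω).
By the current-divider rule, I = I_s · G_k/ΣG = 3.91 × 0.3105 = 1.214 A.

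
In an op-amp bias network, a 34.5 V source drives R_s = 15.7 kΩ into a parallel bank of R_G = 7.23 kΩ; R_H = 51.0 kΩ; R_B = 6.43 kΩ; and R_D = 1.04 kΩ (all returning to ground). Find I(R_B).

Equivalent of the parallel group: R_p = 0.7843 kΩ.
Node voltage V_A = V_DC · R_p/(R_s + R_p) = 34.5 × 0.04758 = 1.642 V.
I(R_B) = V_A / R_B = 1.642/6.43 = 0.2553 mA.

I ≈ 0.255 mA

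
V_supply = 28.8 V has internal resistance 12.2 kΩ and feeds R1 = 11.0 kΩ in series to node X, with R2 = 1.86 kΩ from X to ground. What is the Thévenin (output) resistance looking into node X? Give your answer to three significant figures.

R1' = 12.2 + 11.0 = 23.20 kΩ (source resistance + R1).
Zeroing V_supply shorts the top of R1' to ground, so R_th = R1' ‖ R2 = 1.722 kΩ.

R_th ≈ 1.72 kΩ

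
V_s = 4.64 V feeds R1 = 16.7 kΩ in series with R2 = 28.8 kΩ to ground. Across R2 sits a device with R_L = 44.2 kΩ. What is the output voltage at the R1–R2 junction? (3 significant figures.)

R2 ‖ R_L = (28.8 × 44.2)/(28.8 + 44.2) = 17.44 kΩ.
Voltage divider with the loaded lower leg: V_out = 4.64 × 17.44/(16.7 + 17.44) = 4.64 × 0.5108 = 2.370 V.

V_out ≈ 2.37 V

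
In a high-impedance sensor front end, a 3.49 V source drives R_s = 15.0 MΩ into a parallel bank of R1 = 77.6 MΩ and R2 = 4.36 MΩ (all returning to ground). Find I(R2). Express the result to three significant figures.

Combine the parallel branches: R_p = (1/77.6 + 1/4.36)⁻¹ = 4.128 MΩ.
V_A by voltage divider: V_A = 3.49 × 4.128/(15.0 + 4.128) = 0.7532 V.
I(R2) = V_A / R2 = 0.7532/4.36 = 0.1727 µA.
(Check via current divider: I_total = 0.1825 µA; share G_k/ΣG = 0.9468 → same result.)

I ≈ 0.173 µA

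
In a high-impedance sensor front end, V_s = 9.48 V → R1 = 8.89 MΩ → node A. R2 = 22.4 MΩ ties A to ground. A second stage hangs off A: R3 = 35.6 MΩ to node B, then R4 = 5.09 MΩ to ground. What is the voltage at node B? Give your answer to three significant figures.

V_B ≈ 0.734 V

The second stage (R3 + R4 = 40.69 MΩ) loads node A in parallel with R2.
Effective lower resistance at A: R2 ‖ 40.69 = 14.45 MΩ.
First divider: V_A = V_s · 14.45/(8.89 + 14.45) = 5.869 V.
V_B = V_A × 0.1251 = 0.7341 V.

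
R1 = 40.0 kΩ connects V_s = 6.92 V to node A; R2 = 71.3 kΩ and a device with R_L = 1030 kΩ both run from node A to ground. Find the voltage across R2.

V_out ≈ 4.33 V

The load sits in parallel with R2, giving an effective lower resistance R2' = R2·R_L/(R2+R_L) = 66.68 kΩ.
Now apply the divider: V_out = 6.92 × 0.6251 = 4.325 V.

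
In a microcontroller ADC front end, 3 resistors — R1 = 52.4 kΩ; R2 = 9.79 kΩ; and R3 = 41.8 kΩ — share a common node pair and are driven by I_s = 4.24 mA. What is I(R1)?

Total conductance ΣG = 1/52.4 + 1/9.79 + 1/41.8 = 0.1452 (units of 1/kΩ).
R1 takes the fraction G_k/ΣG = 0.01908/0.1452 = 0.1315, so I = 4.24 × 0.1315 = 0.5575 mA.

I ≈ 0.557 mA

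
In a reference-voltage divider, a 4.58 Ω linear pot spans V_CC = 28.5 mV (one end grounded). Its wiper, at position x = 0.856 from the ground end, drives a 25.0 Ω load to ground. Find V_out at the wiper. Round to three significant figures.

The pot divides into 0.6595 Ω above the wiper and 3.920 Ω below.
(x·R_p) ‖ R_L = 3.389 Ω.
V_out = 28.5 × 3.389/(0.6595 + 3.389) = 23.86 mV.
(Unloaded: V_out = x·V_CC = 24.4 mV.)

V_out ≈ 23.9 mV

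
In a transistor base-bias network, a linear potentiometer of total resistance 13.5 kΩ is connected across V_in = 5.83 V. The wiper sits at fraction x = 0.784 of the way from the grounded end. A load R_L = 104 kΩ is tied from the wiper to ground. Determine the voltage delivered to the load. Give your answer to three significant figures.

Lower segment x·R_p = 10.58 kΩ; upper segment (1−x)·R_p = 2.916 kΩ.
Lower segment in parallel with the load: 10.58 ‖ 104 = 9.606 kΩ.
Then V_out = V_in · 9.606/(2.916 + 9.606) = 4.472 V.

V_out ≈ 4.47 V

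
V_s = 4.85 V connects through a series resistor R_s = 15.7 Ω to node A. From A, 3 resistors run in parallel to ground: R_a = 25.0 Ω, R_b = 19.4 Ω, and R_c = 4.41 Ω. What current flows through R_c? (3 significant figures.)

I ≈ 0.183 A

Combine the parallel branches: R_p = (1/25.0 + 1/19.4 + 1/4.41)⁻¹ = 3.142 Ω.
V_A = 4.85 × 3.142/18.84 = 0.8087 V.
Branch current I = V_A/R_c = 0.8087/4.41 = 0.1834 A.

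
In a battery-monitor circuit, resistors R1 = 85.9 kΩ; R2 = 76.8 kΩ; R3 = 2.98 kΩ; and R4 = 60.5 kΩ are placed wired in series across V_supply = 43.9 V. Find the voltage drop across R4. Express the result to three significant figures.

V ≈ 11.7 V

Total series resistance ΣR = 85.9 + 76.8 + 2.98 + 60.5 = 226.2 kΩ.
V = V_supply · R/ΣR = 43.9 × 0.2675 = 11.74 V.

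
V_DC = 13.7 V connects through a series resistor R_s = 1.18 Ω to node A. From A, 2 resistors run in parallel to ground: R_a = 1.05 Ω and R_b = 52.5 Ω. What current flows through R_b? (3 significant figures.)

Combine the parallel branches: R_p = (1/1.05 + 1/52.5)⁻¹ = 1.029 Ω.
V_A = 13.7 × 1.029/2.209 = 6.383 V.
Branch current I = V_A/R_b = 6.383/52.5 = 0.1216 A.
(Check via current divider: I_total = 6.201 A; share G_k/ΣG = 0.01961 → same result.)

I ≈ 0.122 A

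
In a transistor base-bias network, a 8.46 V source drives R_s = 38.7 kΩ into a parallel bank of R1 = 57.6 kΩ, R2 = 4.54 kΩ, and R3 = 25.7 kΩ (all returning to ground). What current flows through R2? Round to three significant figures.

I ≈ 0.159 mA

Combine the parallel branches: R_p = (1/57.6 + 1/4.54 + 1/25.7)⁻¹ = 3.616 kΩ.
V_A by voltage divider: V_A = 8.46 × 3.616/(38.7 + 3.616) = 0.7230 V.
Branch current I = V_A/R2 = 0.7230/4.54 = 0.1592 mA.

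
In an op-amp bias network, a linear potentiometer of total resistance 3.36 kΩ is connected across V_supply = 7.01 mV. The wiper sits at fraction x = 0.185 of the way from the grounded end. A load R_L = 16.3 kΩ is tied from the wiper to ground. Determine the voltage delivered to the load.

Lower segment x·R_p = 0.6216 kΩ; upper segment (1−x)·R_p = 2.738 kΩ.
Lower segment in parallel with the load: 0.6216 ‖ 16.3 = 0.5988 kΩ.
V_out = 7.01 × 0.5988/(2.738 + 0.5988) = 1.258 mV.
(Unloaded: V_out = x·V_supply = 1.30 mV.)

V_out ≈ 1.26 mV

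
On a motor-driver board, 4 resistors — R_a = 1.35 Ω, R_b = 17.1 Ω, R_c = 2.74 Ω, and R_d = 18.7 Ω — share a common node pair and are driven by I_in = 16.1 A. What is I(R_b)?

ΣG = 1/1.35 + 1/17.1 + 1/2.74 + 1/18.7 = 1.218.
Current divider: I(R_b) = I_in · G_k/ΣG = 16.1 × (0.05848/1.218) = 16.1 × 0.04803 = 0.7732 A.

I ≈ 0.773 A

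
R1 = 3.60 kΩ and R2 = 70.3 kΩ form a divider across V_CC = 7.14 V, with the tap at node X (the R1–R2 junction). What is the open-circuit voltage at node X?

Open-circuit (no load on X): V_th = V_CC · R2/(R1 + R2) = 7.14 × 70.3/(3.600 + 70.3) = 6.792 V.

V_th ≈ 6.79 V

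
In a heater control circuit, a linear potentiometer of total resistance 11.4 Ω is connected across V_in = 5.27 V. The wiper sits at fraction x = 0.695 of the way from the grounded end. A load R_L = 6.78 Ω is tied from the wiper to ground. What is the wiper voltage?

Lower segment x·R_p = 7.923 Ω; upper segment (1−x)·R_p = 3.477 Ω.
Lower segment in parallel with the load: 7.923 ‖ 6.78 = 3.654 Ω.
V_out = 5.27 × 3.654/(3.477 + 3.654) = 2.700 V.
(Unloaded: V_out = x·V_in = 3.66 V.)

V_out ≈ 2.70 V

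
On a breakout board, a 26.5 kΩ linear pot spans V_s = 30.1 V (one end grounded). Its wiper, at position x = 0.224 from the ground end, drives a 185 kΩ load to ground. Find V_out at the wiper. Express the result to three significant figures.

V_out ≈ 6.58 V

Split the track: R_lower = x·R_p = 5.936 kΩ, R_upper = (1−x)·R_p = 20.56 kΩ.
R_L loads the lower segment: effective lower R = 5.751 kΩ.
Loaded-divider output: V_out = 30.1 × 0.2186 = 6.579 V.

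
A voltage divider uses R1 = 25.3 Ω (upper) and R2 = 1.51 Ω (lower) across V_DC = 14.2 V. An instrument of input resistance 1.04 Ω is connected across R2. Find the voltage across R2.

V_out ≈ 0.337 V

The load sits in parallel with R2, giving an effective lower resistance R2' = R2·R_L/(R2+R_L) = 0.6158 Ω.
Now apply the divider: V_out = 14.2 × 0.02376 = 0.3374 V.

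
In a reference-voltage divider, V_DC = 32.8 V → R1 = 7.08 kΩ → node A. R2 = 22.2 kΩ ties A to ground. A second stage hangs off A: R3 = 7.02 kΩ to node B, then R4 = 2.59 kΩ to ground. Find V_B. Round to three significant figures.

V_B ≈ 4.30 V

The second stage (R3 + R4 = 9.610 kΩ) loads node A in parallel with R2.
R2 ‖ (R3+R4) = 6.707 kΩ.
V_A = 32.8 × 6.707/(7.08 + 6.707) = 15.96 V.
Stage 2 is unloaded, so V_B = V_A · R4/(R3+R4) = 15.96 × 2.59/9.610 = 4.300 V.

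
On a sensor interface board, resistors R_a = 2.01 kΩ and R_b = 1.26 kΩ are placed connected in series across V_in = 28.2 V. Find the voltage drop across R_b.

V ≈ 10.9 V

Series total: ΣR = 2.01 + 1.26 = 3.270 kΩ.
V = V_in · R/ΣR = 28.2 × 0.3853 = 10.87 V.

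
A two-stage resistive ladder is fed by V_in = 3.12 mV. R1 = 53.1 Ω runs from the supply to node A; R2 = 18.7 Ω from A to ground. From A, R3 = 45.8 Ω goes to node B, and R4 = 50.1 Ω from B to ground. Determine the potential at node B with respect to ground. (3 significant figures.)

V_B ≈ 0.371 mV

Looking into the second stage from A: R3 + R4 = 95.90 Ω appears in parallel with R2.
Effective lower resistance at A: R2 ‖ 95.90 = 15.65 Ω.
V_A = 3.12 × 15.65/(53.1 + 15.65) = 0.7102 mV.
Then the unloaded second divider: V_B = V_A × R4/(R3+R4) = 0.7102 × 0.5224 = 0.3710 mV.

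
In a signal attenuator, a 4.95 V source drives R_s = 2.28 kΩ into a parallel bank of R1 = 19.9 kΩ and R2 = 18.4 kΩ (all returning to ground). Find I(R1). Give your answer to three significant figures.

Combine the parallel branches: R_p = (1/19.9 + 1/18.4)⁻¹ = 9.560 kΩ.
Node voltage V_A = V_supply · R_p/(R_s + R_p) = 4.95 × 0.8074 = 3.997 V.
I(R1) = V_A / R1 = 3.997/19.9 = 0.2008 mA.

I ≈ 0.201 mA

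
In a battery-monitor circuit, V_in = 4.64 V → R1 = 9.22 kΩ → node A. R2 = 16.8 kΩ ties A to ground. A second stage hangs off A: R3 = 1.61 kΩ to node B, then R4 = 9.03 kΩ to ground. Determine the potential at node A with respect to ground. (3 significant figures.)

V_A ≈ 1.92 V

Node A sees R2 in parallel with the series input of stage 2, R3 + R4 = 10.64 kΩ.
Effective lower resistance at A: R2 ‖ 10.64 = 6.514 kΩ.
So V_A = 4.64 × 0.4140 = 1.921 V.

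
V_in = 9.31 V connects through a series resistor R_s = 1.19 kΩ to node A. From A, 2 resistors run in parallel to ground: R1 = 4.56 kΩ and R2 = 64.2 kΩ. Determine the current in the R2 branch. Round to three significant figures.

I ≈ 0.113 mA

Parallel bank: R_p = 1/(1/4.56 + 1/64.2) = 4.258 kΩ.
V_A by voltage divider: V_A = 9.31 × 4.258/(1.19 + 4.258) = 7.276 V.
Branch current I = V_A/R2 = 7.276/64.2 = 0.1133 mA.
(Check via current divider: I_total = 1.709 mA; share G_k/ΣG = 0.06632 → same result.)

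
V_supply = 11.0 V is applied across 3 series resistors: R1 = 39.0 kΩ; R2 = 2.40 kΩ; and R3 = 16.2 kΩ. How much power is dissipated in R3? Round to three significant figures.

P ≈ 0.591 mW

ΣR = 57.60 kΩ → I = 11.0/57.60 = 0.1910 mA.
P = I²R = 0.03647 × 16.2 = 0.5908 mW.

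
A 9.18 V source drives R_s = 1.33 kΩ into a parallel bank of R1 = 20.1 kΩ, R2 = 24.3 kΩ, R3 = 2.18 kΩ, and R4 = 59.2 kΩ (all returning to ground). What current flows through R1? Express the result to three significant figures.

Equivalent of the parallel group: R_p = 1.765 kΩ.
V_A by voltage divider: V_A = 9.18 × 1.765/(1.33 + 1.765) = 5.235 V.
I(R1) = V_A / R1 = 5.235/20.1 = 0.2605 mA.

I ≈ 0.260 mA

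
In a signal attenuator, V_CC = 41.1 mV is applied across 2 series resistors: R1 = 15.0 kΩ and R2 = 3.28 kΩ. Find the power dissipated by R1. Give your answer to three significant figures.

P ≈ 75.8 nW

ΣR = 18.28 kΩ → I = 41.1/18.28 = 2.248 µA.
V(R1) = I·R = 33.73 mV; P = V·I = 33.73 × 2.248 = 75.83 nW.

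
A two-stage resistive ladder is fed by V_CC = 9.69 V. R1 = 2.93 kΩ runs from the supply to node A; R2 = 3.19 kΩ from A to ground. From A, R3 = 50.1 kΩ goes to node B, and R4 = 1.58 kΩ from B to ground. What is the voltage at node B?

V_B ≈ 0.150 V

The second stage (R3 + R4 = 51.68 kΩ) loads node A in parallel with R2.
Effective lower resistance at A: R2 ‖ 51.68 = 3.005 kΩ.
So V_A = 9.69 × 0.5063 = 4.906 V.
Then the unloaded second divider: V_B = V_A × R4/(R3+R4) = 4.906 × 0.03057 = 0.1500 V.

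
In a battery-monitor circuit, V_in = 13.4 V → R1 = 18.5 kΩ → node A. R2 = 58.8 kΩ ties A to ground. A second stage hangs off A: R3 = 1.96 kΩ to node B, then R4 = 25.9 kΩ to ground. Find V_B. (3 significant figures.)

The second stage (R3 + R4 = 27.86 kΩ) loads node A in parallel with R2.
R2 ‖ (R3+R4) = 18.90 kΩ.
So V_A = 13.4 × 0.5054 = 6.772 V.
Then the unloaded second divider: V_B = V_A × R4/(R3+R4) = 6.772 × 0.9296 = 6.296 V.

V_B ≈ 6.30 V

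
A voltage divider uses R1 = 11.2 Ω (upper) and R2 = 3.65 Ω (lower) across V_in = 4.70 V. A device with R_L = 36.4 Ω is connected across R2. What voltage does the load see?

First combine the lower leg with the load: R2 ‖ R_L = 3.317 Ω.
Now apply the divider: V_out = 4.70 × 0.2285 = 1.074 V.

V_out ≈ 1.07 V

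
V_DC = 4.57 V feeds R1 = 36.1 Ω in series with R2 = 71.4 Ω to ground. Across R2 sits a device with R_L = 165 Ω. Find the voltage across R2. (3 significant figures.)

R2 ‖ R_L = (71.4 × 165)/(71.4 + 165) = 49.84 Ω.
Voltage divider with the loaded lower leg: V_out = 4.57 × 49.84/(36.1 + 49.84) = 4.57 × 0.5799 = 2.650 V.

V_out ≈ 2.65 V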